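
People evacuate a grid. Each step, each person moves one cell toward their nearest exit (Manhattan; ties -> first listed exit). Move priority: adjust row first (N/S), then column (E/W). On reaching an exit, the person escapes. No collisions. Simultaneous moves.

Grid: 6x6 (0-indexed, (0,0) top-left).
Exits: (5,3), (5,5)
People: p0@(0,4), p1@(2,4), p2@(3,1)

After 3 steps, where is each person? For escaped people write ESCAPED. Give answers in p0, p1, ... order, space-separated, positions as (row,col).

Step 1: p0:(0,4)->(1,4) | p1:(2,4)->(3,4) | p2:(3,1)->(4,1)
Step 2: p0:(1,4)->(2,4) | p1:(3,4)->(4,4) | p2:(4,1)->(5,1)
Step 3: p0:(2,4)->(3,4) | p1:(4,4)->(5,4) | p2:(5,1)->(5,2)

(3,4) (5,4) (5,2)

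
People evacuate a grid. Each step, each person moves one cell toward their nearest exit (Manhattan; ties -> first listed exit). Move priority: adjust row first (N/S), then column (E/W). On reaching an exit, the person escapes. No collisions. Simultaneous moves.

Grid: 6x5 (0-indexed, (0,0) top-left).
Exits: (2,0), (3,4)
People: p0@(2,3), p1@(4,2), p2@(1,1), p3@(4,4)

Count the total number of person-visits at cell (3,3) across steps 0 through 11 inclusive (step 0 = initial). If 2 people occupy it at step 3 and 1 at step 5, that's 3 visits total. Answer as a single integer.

Answer: 2

Derivation:
Step 0: p0@(2,3) p1@(4,2) p2@(1,1) p3@(4,4) -> at (3,3): 0 [-], cum=0
Step 1: p0@(3,3) p1@(3,2) p2@(2,1) p3@ESC -> at (3,3): 1 [p0], cum=1
Step 2: p0@ESC p1@(3,3) p2@ESC p3@ESC -> at (3,3): 1 [p1], cum=2
Step 3: p0@ESC p1@ESC p2@ESC p3@ESC -> at (3,3): 0 [-], cum=2
Total visits = 2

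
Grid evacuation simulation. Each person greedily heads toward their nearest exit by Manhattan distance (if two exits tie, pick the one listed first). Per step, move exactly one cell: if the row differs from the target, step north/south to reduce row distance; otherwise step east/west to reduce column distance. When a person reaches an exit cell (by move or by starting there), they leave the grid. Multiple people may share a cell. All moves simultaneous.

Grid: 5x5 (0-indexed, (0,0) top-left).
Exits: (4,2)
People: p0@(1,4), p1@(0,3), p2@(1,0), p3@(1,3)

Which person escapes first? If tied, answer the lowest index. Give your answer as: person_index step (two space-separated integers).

Answer: 3 4

Derivation:
Step 1: p0:(1,4)->(2,4) | p1:(0,3)->(1,3) | p2:(1,0)->(2,0) | p3:(1,3)->(2,3)
Step 2: p0:(2,4)->(3,4) | p1:(1,3)->(2,3) | p2:(2,0)->(3,0) | p3:(2,3)->(3,3)
Step 3: p0:(3,4)->(4,4) | p1:(2,3)->(3,3) | p2:(3,0)->(4,0) | p3:(3,3)->(4,3)
Step 4: p0:(4,4)->(4,3) | p1:(3,3)->(4,3) | p2:(4,0)->(4,1) | p3:(4,3)->(4,2)->EXIT
Step 5: p0:(4,3)->(4,2)->EXIT | p1:(4,3)->(4,2)->EXIT | p2:(4,1)->(4,2)->EXIT | p3:escaped
Exit steps: [5, 5, 5, 4]
First to escape: p3 at step 4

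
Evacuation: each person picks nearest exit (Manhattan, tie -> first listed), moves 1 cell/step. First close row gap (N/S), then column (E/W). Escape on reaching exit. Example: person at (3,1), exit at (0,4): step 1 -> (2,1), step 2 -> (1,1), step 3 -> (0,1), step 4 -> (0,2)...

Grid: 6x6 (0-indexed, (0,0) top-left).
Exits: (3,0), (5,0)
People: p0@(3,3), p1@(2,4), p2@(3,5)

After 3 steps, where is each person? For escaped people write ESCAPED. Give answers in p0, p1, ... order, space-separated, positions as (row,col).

Step 1: p0:(3,3)->(3,2) | p1:(2,4)->(3,4) | p2:(3,5)->(3,4)
Step 2: p0:(3,2)->(3,1) | p1:(3,4)->(3,3) | p2:(3,4)->(3,3)
Step 3: p0:(3,1)->(3,0)->EXIT | p1:(3,3)->(3,2) | p2:(3,3)->(3,2)

ESCAPED (3,2) (3,2)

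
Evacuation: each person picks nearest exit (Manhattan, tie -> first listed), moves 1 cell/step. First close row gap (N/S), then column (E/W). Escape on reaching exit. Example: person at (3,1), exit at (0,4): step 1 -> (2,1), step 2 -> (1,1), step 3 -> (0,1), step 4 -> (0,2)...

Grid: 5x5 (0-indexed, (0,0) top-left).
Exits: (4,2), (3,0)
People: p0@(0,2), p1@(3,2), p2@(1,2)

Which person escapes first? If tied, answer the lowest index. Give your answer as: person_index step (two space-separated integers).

Step 1: p0:(0,2)->(1,2) | p1:(3,2)->(4,2)->EXIT | p2:(1,2)->(2,2)
Step 2: p0:(1,2)->(2,2) | p1:escaped | p2:(2,2)->(3,2)
Step 3: p0:(2,2)->(3,2) | p1:escaped | p2:(3,2)->(4,2)->EXIT
Step 4: p0:(3,2)->(4,2)->EXIT | p1:escaped | p2:escaped
Exit steps: [4, 1, 3]
First to escape: p1 at step 1

Answer: 1 1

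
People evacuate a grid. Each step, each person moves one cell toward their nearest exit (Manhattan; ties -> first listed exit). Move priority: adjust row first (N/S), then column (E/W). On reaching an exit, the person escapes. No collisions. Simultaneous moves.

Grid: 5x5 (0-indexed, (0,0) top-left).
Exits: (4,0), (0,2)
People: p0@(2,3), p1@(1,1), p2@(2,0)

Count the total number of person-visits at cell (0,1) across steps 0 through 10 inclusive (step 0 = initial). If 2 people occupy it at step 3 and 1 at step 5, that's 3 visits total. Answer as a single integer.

Answer: 1

Derivation:
Step 0: p0@(2,3) p1@(1,1) p2@(2,0) -> at (0,1): 0 [-], cum=0
Step 1: p0@(1,3) p1@(0,1) p2@(3,0) -> at (0,1): 1 [p1], cum=1
Step 2: p0@(0,3) p1@ESC p2@ESC -> at (0,1): 0 [-], cum=1
Step 3: p0@ESC p1@ESC p2@ESC -> at (0,1): 0 [-], cum=1
Total visits = 1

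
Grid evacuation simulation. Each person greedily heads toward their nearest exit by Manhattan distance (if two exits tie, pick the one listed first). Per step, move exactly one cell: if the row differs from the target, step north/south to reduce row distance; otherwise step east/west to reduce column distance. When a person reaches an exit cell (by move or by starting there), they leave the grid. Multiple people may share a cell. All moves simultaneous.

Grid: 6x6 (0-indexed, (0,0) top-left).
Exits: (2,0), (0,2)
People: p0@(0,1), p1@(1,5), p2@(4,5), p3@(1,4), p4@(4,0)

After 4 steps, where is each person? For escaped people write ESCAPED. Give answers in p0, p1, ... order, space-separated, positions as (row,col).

Step 1: p0:(0,1)->(0,2)->EXIT | p1:(1,5)->(0,5) | p2:(4,5)->(3,5) | p3:(1,4)->(0,4) | p4:(4,0)->(3,0)
Step 2: p0:escaped | p1:(0,5)->(0,4) | p2:(3,5)->(2,5) | p3:(0,4)->(0,3) | p4:(3,0)->(2,0)->EXIT
Step 3: p0:escaped | p1:(0,4)->(0,3) | p2:(2,5)->(2,4) | p3:(0,3)->(0,2)->EXIT | p4:escaped
Step 4: p0:escaped | p1:(0,3)->(0,2)->EXIT | p2:(2,4)->(2,3) | p3:escaped | p4:escaped

ESCAPED ESCAPED (2,3) ESCAPED ESCAPED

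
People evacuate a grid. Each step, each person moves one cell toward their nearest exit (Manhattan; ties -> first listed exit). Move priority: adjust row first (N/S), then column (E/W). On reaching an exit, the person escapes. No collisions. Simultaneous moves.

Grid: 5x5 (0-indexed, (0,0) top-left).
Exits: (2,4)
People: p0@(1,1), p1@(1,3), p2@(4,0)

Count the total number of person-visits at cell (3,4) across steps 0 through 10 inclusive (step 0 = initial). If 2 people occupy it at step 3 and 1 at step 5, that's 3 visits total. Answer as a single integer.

Answer: 0

Derivation:
Step 0: p0@(1,1) p1@(1,3) p2@(4,0) -> at (3,4): 0 [-], cum=0
Step 1: p0@(2,1) p1@(2,3) p2@(3,0) -> at (3,4): 0 [-], cum=0
Step 2: p0@(2,2) p1@ESC p2@(2,0) -> at (3,4): 0 [-], cum=0
Step 3: p0@(2,3) p1@ESC p2@(2,1) -> at (3,4): 0 [-], cum=0
Step 4: p0@ESC p1@ESC p2@(2,2) -> at (3,4): 0 [-], cum=0
Step 5: p0@ESC p1@ESC p2@(2,3) -> at (3,4): 0 [-], cum=0
Step 6: p0@ESC p1@ESC p2@ESC -> at (3,4): 0 [-], cum=0
Total visits = 0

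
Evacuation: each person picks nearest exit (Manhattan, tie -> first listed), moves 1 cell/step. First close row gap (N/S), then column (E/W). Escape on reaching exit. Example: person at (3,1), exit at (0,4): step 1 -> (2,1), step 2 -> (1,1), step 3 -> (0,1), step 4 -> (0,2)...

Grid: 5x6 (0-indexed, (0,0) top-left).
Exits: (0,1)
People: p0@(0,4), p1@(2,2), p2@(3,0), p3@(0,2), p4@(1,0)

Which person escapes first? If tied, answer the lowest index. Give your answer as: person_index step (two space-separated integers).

Step 1: p0:(0,4)->(0,3) | p1:(2,2)->(1,2) | p2:(3,0)->(2,0) | p3:(0,2)->(0,1)->EXIT | p4:(1,0)->(0,0)
Step 2: p0:(0,3)->(0,2) | p1:(1,2)->(0,2) | p2:(2,0)->(1,0) | p3:escaped | p4:(0,0)->(0,1)->EXIT
Step 3: p0:(0,2)->(0,1)->EXIT | p1:(0,2)->(0,1)->EXIT | p2:(1,0)->(0,0) | p3:escaped | p4:escaped
Step 4: p0:escaped | p1:escaped | p2:(0,0)->(0,1)->EXIT | p3:escaped | p4:escaped
Exit steps: [3, 3, 4, 1, 2]
First to escape: p3 at step 1

Answer: 3 1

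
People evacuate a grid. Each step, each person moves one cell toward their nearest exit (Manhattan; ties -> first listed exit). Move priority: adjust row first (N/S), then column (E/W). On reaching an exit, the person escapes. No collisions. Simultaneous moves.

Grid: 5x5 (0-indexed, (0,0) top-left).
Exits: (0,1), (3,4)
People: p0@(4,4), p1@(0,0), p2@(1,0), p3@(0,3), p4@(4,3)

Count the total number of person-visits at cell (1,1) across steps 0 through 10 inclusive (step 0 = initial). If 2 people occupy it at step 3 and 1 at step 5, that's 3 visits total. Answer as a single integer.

Answer: 0

Derivation:
Step 0: p0@(4,4) p1@(0,0) p2@(1,0) p3@(0,3) p4@(4,3) -> at (1,1): 0 [-], cum=0
Step 1: p0@ESC p1@ESC p2@(0,0) p3@(0,2) p4@(3,3) -> at (1,1): 0 [-], cum=0
Step 2: p0@ESC p1@ESC p2@ESC p3@ESC p4@ESC -> at (1,1): 0 [-], cum=0
Total visits = 0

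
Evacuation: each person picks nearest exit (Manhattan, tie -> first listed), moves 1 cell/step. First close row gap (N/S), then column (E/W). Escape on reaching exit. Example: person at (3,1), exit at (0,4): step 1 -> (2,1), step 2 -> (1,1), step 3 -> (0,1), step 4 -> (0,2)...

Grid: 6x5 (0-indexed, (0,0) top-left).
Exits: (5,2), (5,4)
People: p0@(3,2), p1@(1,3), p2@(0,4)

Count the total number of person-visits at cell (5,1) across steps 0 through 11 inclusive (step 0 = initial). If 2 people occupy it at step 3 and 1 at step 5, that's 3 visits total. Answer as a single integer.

Step 0: p0@(3,2) p1@(1,3) p2@(0,4) -> at (5,1): 0 [-], cum=0
Step 1: p0@(4,2) p1@(2,3) p2@(1,4) -> at (5,1): 0 [-], cum=0
Step 2: p0@ESC p1@(3,3) p2@(2,4) -> at (5,1): 0 [-], cum=0
Step 3: p0@ESC p1@(4,3) p2@(3,4) -> at (5,1): 0 [-], cum=0
Step 4: p0@ESC p1@(5,3) p2@(4,4) -> at (5,1): 0 [-], cum=0
Step 5: p0@ESC p1@ESC p2@ESC -> at (5,1): 0 [-], cum=0
Total visits = 0

Answer: 0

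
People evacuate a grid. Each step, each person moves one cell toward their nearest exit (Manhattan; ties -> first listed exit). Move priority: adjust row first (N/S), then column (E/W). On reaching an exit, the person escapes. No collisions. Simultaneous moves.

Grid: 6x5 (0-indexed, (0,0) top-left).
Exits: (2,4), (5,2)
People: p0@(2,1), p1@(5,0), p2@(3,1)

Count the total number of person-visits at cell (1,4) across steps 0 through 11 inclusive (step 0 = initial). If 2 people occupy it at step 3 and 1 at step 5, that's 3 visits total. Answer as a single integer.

Step 0: p0@(2,1) p1@(5,0) p2@(3,1) -> at (1,4): 0 [-], cum=0
Step 1: p0@(2,2) p1@(5,1) p2@(4,1) -> at (1,4): 0 [-], cum=0
Step 2: p0@(2,3) p1@ESC p2@(5,1) -> at (1,4): 0 [-], cum=0
Step 3: p0@ESC p1@ESC p2@ESC -> at (1,4): 0 [-], cum=0
Total visits = 0

Answer: 0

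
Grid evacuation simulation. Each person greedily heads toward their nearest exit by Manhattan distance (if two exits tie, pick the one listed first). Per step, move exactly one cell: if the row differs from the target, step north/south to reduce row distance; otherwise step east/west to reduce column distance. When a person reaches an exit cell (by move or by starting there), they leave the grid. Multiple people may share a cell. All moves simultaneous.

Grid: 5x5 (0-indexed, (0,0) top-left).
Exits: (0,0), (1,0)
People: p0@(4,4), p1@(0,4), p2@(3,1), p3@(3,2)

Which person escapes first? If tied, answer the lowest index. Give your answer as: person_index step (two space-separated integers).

Answer: 2 3

Derivation:
Step 1: p0:(4,4)->(3,4) | p1:(0,4)->(0,3) | p2:(3,1)->(2,1) | p3:(3,2)->(2,2)
Step 2: p0:(3,4)->(2,4) | p1:(0,3)->(0,2) | p2:(2,1)->(1,1) | p3:(2,2)->(1,2)
Step 3: p0:(2,4)->(1,4) | p1:(0,2)->(0,1) | p2:(1,1)->(1,0)->EXIT | p3:(1,2)->(1,1)
Step 4: p0:(1,4)->(1,3) | p1:(0,1)->(0,0)->EXIT | p2:escaped | p3:(1,1)->(1,0)->EXIT
Step 5: p0:(1,3)->(1,2) | p1:escaped | p2:escaped | p3:escaped
Step 6: p0:(1,2)->(1,1) | p1:escaped | p2:escaped | p3:escaped
Step 7: p0:(1,1)->(1,0)->EXIT | p1:escaped | p2:escaped | p3:escaped
Exit steps: [7, 4, 3, 4]
First to escape: p2 at step 3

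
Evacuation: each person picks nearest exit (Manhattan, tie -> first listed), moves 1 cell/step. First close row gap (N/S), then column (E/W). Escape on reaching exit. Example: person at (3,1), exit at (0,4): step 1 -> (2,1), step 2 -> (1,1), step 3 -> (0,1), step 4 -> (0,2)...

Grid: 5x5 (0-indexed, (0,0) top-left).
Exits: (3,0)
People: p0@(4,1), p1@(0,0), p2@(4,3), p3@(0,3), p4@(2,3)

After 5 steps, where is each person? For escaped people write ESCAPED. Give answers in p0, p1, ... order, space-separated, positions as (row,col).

Step 1: p0:(4,1)->(3,1) | p1:(0,0)->(1,0) | p2:(4,3)->(3,3) | p3:(0,3)->(1,3) | p4:(2,3)->(3,3)
Step 2: p0:(3,1)->(3,0)->EXIT | p1:(1,0)->(2,0) | p2:(3,3)->(3,2) | p3:(1,3)->(2,3) | p4:(3,3)->(3,2)
Step 3: p0:escaped | p1:(2,0)->(3,0)->EXIT | p2:(3,2)->(3,1) | p3:(2,3)->(3,3) | p4:(3,2)->(3,1)
Step 4: p0:escaped | p1:escaped | p2:(3,1)->(3,0)->EXIT | p3:(3,3)->(3,2) | p4:(3,1)->(3,0)->EXIT
Step 5: p0:escaped | p1:escaped | p2:escaped | p3:(3,2)->(3,1) | p4:escaped

ESCAPED ESCAPED ESCAPED (3,1) ESCAPED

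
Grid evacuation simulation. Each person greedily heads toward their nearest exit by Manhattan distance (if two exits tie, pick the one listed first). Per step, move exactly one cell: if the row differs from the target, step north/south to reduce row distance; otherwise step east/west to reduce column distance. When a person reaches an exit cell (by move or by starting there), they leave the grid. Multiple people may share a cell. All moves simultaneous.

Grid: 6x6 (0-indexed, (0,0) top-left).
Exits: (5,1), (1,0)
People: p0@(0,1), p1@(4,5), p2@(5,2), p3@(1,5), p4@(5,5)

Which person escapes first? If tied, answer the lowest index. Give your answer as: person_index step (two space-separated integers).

Answer: 2 1

Derivation:
Step 1: p0:(0,1)->(1,1) | p1:(4,5)->(5,5) | p2:(5,2)->(5,1)->EXIT | p3:(1,5)->(1,4) | p4:(5,5)->(5,4)
Step 2: p0:(1,1)->(1,0)->EXIT | p1:(5,5)->(5,4) | p2:escaped | p3:(1,4)->(1,3) | p4:(5,4)->(5,3)
Step 3: p0:escaped | p1:(5,4)->(5,3) | p2:escaped | p3:(1,3)->(1,2) | p4:(5,3)->(5,2)
Step 4: p0:escaped | p1:(5,3)->(5,2) | p2:escaped | p3:(1,2)->(1,1) | p4:(5,2)->(5,1)->EXIT
Step 5: p0:escaped | p1:(5,2)->(5,1)->EXIT | p2:escaped | p3:(1,1)->(1,0)->EXIT | p4:escaped
Exit steps: [2, 5, 1, 5, 4]
First to escape: p2 at step 1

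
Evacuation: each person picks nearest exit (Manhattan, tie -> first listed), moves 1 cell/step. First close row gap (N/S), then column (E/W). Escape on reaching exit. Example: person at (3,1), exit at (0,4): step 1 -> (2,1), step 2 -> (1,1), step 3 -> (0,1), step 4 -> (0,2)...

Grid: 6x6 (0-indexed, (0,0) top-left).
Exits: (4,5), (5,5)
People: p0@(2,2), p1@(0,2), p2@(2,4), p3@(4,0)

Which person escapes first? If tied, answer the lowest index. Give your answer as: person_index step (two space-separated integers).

Step 1: p0:(2,2)->(3,2) | p1:(0,2)->(1,2) | p2:(2,4)->(3,4) | p3:(4,0)->(4,1)
Step 2: p0:(3,2)->(4,2) | p1:(1,2)->(2,2) | p2:(3,4)->(4,4) | p3:(4,1)->(4,2)
Step 3: p0:(4,2)->(4,3) | p1:(2,2)->(3,2) | p2:(4,4)->(4,5)->EXIT | p3:(4,2)->(4,3)
Step 4: p0:(4,3)->(4,4) | p1:(3,2)->(4,2) | p2:escaped | p3:(4,3)->(4,4)
Step 5: p0:(4,4)->(4,5)->EXIT | p1:(4,2)->(4,3) | p2:escaped | p3:(4,4)->(4,5)->EXIT
Step 6: p0:escaped | p1:(4,3)->(4,4) | p2:escaped | p3:escaped
Step 7: p0:escaped | p1:(4,4)->(4,5)->EXIT | p2:escaped | p3:escaped
Exit steps: [5, 7, 3, 5]
First to escape: p2 at step 3

Answer: 2 3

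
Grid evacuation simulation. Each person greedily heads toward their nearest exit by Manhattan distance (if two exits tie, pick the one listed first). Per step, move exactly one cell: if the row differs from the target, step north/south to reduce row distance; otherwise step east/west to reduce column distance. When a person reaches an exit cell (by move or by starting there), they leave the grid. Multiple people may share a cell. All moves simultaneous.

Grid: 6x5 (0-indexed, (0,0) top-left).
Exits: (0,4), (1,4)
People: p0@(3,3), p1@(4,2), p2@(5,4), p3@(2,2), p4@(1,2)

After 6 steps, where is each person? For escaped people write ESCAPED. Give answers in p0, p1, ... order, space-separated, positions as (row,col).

Step 1: p0:(3,3)->(2,3) | p1:(4,2)->(3,2) | p2:(5,4)->(4,4) | p3:(2,2)->(1,2) | p4:(1,2)->(1,3)
Step 2: p0:(2,3)->(1,3) | p1:(3,2)->(2,2) | p2:(4,4)->(3,4) | p3:(1,2)->(1,3) | p4:(1,3)->(1,4)->EXIT
Step 3: p0:(1,3)->(1,4)->EXIT | p1:(2,2)->(1,2) | p2:(3,4)->(2,4) | p3:(1,3)->(1,4)->EXIT | p4:escaped
Step 4: p0:escaped | p1:(1,2)->(1,3) | p2:(2,4)->(1,4)->EXIT | p3:escaped | p4:escaped
Step 5: p0:escaped | p1:(1,3)->(1,4)->EXIT | p2:escaped | p3:escaped | p4:escaped

ESCAPED ESCAPED ESCAPED ESCAPED ESCAPED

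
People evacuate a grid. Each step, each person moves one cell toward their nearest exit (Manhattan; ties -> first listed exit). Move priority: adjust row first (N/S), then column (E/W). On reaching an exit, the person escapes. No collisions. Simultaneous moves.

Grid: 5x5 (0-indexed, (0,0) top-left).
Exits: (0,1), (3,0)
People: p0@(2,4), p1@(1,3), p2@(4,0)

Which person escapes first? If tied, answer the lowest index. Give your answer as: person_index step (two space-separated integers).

Answer: 2 1

Derivation:
Step 1: p0:(2,4)->(1,4) | p1:(1,3)->(0,3) | p2:(4,0)->(3,0)->EXIT
Step 2: p0:(1,4)->(0,4) | p1:(0,3)->(0,2) | p2:escaped
Step 3: p0:(0,4)->(0,3) | p1:(0,2)->(0,1)->EXIT | p2:escaped
Step 4: p0:(0,3)->(0,2) | p1:escaped | p2:escaped
Step 5: p0:(0,2)->(0,1)->EXIT | p1:escaped | p2:escaped
Exit steps: [5, 3, 1]
First to escape: p2 at step 1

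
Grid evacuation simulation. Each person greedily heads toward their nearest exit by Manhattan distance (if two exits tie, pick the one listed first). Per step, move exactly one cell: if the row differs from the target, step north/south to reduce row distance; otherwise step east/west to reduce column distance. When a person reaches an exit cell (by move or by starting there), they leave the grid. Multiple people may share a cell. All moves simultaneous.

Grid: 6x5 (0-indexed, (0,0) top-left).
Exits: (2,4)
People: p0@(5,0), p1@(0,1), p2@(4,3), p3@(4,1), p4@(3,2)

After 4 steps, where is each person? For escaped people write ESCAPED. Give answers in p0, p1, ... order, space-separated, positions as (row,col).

Step 1: p0:(5,0)->(4,0) | p1:(0,1)->(1,1) | p2:(4,3)->(3,3) | p3:(4,1)->(3,1) | p4:(3,2)->(2,2)
Step 2: p0:(4,0)->(3,0) | p1:(1,1)->(2,1) | p2:(3,3)->(2,3) | p3:(3,1)->(2,1) | p4:(2,2)->(2,3)
Step 3: p0:(3,0)->(2,0) | p1:(2,1)->(2,2) | p2:(2,3)->(2,4)->EXIT | p3:(2,1)->(2,2) | p4:(2,3)->(2,4)->EXIT
Step 4: p0:(2,0)->(2,1) | p1:(2,2)->(2,3) | p2:escaped | p3:(2,2)->(2,3) | p4:escaped

(2,1) (2,3) ESCAPED (2,3) ESCAPED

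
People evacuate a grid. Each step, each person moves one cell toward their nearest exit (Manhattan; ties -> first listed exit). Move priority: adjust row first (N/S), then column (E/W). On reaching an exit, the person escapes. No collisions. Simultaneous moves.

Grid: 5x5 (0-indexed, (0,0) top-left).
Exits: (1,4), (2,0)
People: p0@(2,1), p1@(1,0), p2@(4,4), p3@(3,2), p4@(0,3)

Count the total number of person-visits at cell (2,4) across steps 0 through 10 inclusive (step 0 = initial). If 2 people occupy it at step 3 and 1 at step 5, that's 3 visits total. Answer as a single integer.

Answer: 1

Derivation:
Step 0: p0@(2,1) p1@(1,0) p2@(4,4) p3@(3,2) p4@(0,3) -> at (2,4): 0 [-], cum=0
Step 1: p0@ESC p1@ESC p2@(3,4) p3@(2,2) p4@(1,3) -> at (2,4): 0 [-], cum=0
Step 2: p0@ESC p1@ESC p2@(2,4) p3@(2,1) p4@ESC -> at (2,4): 1 [p2], cum=1
Step 3: p0@ESC p1@ESC p2@ESC p3@ESC p4@ESC -> at (2,4): 0 [-], cum=1
Total visits = 1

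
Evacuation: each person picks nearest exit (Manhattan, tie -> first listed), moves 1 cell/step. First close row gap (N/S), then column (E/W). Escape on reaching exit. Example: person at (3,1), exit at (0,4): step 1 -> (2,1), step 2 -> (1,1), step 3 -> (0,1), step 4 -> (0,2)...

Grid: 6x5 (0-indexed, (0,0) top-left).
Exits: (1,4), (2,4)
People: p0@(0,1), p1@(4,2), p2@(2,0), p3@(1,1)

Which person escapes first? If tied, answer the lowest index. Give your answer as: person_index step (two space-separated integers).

Step 1: p0:(0,1)->(1,1) | p1:(4,2)->(3,2) | p2:(2,0)->(2,1) | p3:(1,1)->(1,2)
Step 2: p0:(1,1)->(1,2) | p1:(3,2)->(2,2) | p2:(2,1)->(2,2) | p3:(1,2)->(1,3)
Step 3: p0:(1,2)->(1,3) | p1:(2,2)->(2,3) | p2:(2,2)->(2,3) | p3:(1,3)->(1,4)->EXIT
Step 4: p0:(1,3)->(1,4)->EXIT | p1:(2,3)->(2,4)->EXIT | p2:(2,3)->(2,4)->EXIT | p3:escaped
Exit steps: [4, 4, 4, 3]
First to escape: p3 at step 3

Answer: 3 3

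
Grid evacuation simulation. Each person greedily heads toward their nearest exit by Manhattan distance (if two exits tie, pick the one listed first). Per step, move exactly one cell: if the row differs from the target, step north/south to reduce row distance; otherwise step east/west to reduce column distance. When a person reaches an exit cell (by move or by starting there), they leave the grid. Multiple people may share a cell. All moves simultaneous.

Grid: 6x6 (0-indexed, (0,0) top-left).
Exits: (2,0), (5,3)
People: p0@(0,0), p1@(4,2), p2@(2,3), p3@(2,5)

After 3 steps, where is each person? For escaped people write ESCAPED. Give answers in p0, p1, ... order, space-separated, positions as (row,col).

Step 1: p0:(0,0)->(1,0) | p1:(4,2)->(5,2) | p2:(2,3)->(2,2) | p3:(2,5)->(2,4)
Step 2: p0:(1,0)->(2,0)->EXIT | p1:(5,2)->(5,3)->EXIT | p2:(2,2)->(2,1) | p3:(2,4)->(2,3)
Step 3: p0:escaped | p1:escaped | p2:(2,1)->(2,0)->EXIT | p3:(2,3)->(2,2)

ESCAPED ESCAPED ESCAPED (2,2)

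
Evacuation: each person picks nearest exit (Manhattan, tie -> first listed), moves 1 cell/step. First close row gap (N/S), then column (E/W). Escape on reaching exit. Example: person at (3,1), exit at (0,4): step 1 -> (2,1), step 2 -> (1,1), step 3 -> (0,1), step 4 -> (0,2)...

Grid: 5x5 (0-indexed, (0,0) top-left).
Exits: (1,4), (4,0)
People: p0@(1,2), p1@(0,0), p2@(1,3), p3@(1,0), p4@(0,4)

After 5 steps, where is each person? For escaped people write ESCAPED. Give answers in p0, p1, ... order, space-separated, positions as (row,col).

Step 1: p0:(1,2)->(1,3) | p1:(0,0)->(1,0) | p2:(1,3)->(1,4)->EXIT | p3:(1,0)->(2,0) | p4:(0,4)->(1,4)->EXIT
Step 2: p0:(1,3)->(1,4)->EXIT | p1:(1,0)->(2,0) | p2:escaped | p3:(2,0)->(3,0) | p4:escaped
Step 3: p0:escaped | p1:(2,0)->(3,0) | p2:escaped | p3:(3,0)->(4,0)->EXIT | p4:escaped
Step 4: p0:escaped | p1:(3,0)->(4,0)->EXIT | p2:escaped | p3:escaped | p4:escaped

ESCAPED ESCAPED ESCAPED ESCAPED ESCAPED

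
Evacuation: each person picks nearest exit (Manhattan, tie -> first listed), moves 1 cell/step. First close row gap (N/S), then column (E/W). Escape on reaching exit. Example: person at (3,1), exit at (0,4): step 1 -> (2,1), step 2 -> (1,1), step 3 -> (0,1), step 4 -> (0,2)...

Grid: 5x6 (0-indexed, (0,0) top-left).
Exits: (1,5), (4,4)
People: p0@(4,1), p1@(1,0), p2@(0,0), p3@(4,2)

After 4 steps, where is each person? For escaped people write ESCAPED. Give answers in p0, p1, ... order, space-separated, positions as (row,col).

Step 1: p0:(4,1)->(4,2) | p1:(1,0)->(1,1) | p2:(0,0)->(1,0) | p3:(4,2)->(4,3)
Step 2: p0:(4,2)->(4,3) | p1:(1,1)->(1,2) | p2:(1,0)->(1,1) | p3:(4,3)->(4,4)->EXIT
Step 3: p0:(4,3)->(4,4)->EXIT | p1:(1,2)->(1,3) | p2:(1,1)->(1,2) | p3:escaped
Step 4: p0:escaped | p1:(1,3)->(1,4) | p2:(1,2)->(1,3) | p3:escaped

ESCAPED (1,4) (1,3) ESCAPED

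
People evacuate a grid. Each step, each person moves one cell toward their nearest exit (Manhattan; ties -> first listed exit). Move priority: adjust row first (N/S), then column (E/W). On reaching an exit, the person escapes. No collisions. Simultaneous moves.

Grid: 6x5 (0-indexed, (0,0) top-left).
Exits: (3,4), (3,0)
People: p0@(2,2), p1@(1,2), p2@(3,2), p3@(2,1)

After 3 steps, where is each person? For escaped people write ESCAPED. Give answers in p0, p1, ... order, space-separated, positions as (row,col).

Step 1: p0:(2,2)->(3,2) | p1:(1,2)->(2,2) | p2:(3,2)->(3,3) | p3:(2,1)->(3,1)
Step 2: p0:(3,2)->(3,3) | p1:(2,2)->(3,2) | p2:(3,3)->(3,4)->EXIT | p3:(3,1)->(3,0)->EXIT
Step 3: p0:(3,3)->(3,4)->EXIT | p1:(3,2)->(3,3) | p2:escaped | p3:escaped

ESCAPED (3,3) ESCAPED ESCAPED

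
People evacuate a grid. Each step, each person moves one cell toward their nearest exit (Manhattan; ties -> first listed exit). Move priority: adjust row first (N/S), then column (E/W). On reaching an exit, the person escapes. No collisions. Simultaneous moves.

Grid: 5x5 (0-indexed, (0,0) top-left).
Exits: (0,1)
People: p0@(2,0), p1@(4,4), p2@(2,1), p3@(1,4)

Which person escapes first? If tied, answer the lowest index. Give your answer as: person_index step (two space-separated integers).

Answer: 2 2

Derivation:
Step 1: p0:(2,0)->(1,0) | p1:(4,4)->(3,4) | p2:(2,1)->(1,1) | p3:(1,4)->(0,4)
Step 2: p0:(1,0)->(0,0) | p1:(3,4)->(2,4) | p2:(1,1)->(0,1)->EXIT | p3:(0,4)->(0,3)
Step 3: p0:(0,0)->(0,1)->EXIT | p1:(2,4)->(1,4) | p2:escaped | p3:(0,3)->(0,2)
Step 4: p0:escaped | p1:(1,4)->(0,4) | p2:escaped | p3:(0,2)->(0,1)->EXIT
Step 5: p0:escaped | p1:(0,4)->(0,3) | p2:escaped | p3:escaped
Step 6: p0:escaped | p1:(0,3)->(0,2) | p2:escaped | p3:escaped
Step 7: p0:escaped | p1:(0,2)->(0,1)->EXIT | p2:escaped | p3:escaped
Exit steps: [3, 7, 2, 4]
First to escape: p2 at step 2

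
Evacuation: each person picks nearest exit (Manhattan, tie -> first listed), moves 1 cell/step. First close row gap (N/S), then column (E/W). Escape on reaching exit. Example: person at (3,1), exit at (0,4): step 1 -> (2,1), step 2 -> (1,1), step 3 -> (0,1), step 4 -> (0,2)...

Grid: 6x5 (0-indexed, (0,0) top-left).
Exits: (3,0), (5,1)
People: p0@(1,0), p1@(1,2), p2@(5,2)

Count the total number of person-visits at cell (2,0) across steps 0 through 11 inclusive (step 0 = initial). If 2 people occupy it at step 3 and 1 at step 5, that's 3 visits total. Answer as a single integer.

Answer: 1

Derivation:
Step 0: p0@(1,0) p1@(1,2) p2@(5,2) -> at (2,0): 0 [-], cum=0
Step 1: p0@(2,0) p1@(2,2) p2@ESC -> at (2,0): 1 [p0], cum=1
Step 2: p0@ESC p1@(3,2) p2@ESC -> at (2,0): 0 [-], cum=1
Step 3: p0@ESC p1@(3,1) p2@ESC -> at (2,0): 0 [-], cum=1
Step 4: p0@ESC p1@ESC p2@ESC -> at (2,0): 0 [-], cum=1
Total visits = 1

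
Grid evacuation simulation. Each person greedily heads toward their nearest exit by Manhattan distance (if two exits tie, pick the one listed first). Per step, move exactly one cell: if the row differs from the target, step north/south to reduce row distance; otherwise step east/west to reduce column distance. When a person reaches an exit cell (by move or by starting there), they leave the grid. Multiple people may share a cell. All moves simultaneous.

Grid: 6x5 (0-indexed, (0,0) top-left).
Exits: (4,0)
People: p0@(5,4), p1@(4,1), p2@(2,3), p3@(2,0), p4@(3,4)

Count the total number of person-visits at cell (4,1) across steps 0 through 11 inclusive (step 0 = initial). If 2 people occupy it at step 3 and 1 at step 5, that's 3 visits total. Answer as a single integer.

Answer: 4

Derivation:
Step 0: p0@(5,4) p1@(4,1) p2@(2,3) p3@(2,0) p4@(3,4) -> at (4,1): 1 [p1], cum=1
Step 1: p0@(4,4) p1@ESC p2@(3,3) p3@(3,0) p4@(4,4) -> at (4,1): 0 [-], cum=1
Step 2: p0@(4,3) p1@ESC p2@(4,3) p3@ESC p4@(4,3) -> at (4,1): 0 [-], cum=1
Step 3: p0@(4,2) p1@ESC p2@(4,2) p3@ESC p4@(4,2) -> at (4,1): 0 [-], cum=1
Step 4: p0@(4,1) p1@ESC p2@(4,1) p3@ESC p4@(4,1) -> at (4,1): 3 [p0,p2,p4], cum=4
Step 5: p0@ESC p1@ESC p2@ESC p3@ESC p4@ESC -> at (4,1): 0 [-], cum=4
Total visits = 4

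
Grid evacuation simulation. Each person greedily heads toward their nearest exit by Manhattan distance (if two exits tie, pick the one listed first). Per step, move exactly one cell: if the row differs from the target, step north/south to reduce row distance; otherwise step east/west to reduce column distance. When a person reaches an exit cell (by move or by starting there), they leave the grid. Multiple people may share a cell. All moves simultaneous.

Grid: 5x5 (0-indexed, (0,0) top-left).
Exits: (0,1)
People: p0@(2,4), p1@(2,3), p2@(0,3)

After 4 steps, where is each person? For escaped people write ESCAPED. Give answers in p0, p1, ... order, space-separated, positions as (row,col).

Step 1: p0:(2,4)->(1,4) | p1:(2,3)->(1,3) | p2:(0,3)->(0,2)
Step 2: p0:(1,4)->(0,4) | p1:(1,3)->(0,3) | p2:(0,2)->(0,1)->EXIT
Step 3: p0:(0,4)->(0,3) | p1:(0,3)->(0,2) | p2:escaped
Step 4: p0:(0,3)->(0,2) | p1:(0,2)->(0,1)->EXIT | p2:escaped

(0,2) ESCAPED ESCAPED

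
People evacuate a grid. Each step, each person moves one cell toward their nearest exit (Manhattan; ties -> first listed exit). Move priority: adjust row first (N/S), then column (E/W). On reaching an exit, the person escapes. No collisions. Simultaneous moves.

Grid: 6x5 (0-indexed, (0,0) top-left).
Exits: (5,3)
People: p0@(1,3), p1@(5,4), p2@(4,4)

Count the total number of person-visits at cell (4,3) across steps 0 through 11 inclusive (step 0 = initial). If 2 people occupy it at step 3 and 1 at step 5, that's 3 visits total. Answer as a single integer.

Answer: 1

Derivation:
Step 0: p0@(1,3) p1@(5,4) p2@(4,4) -> at (4,3): 0 [-], cum=0
Step 1: p0@(2,3) p1@ESC p2@(5,4) -> at (4,3): 0 [-], cum=0
Step 2: p0@(3,3) p1@ESC p2@ESC -> at (4,3): 0 [-], cum=0
Step 3: p0@(4,3) p1@ESC p2@ESC -> at (4,3): 1 [p0], cum=1
Step 4: p0@ESC p1@ESC p2@ESC -> at (4,3): 0 [-], cum=1
Total visits = 1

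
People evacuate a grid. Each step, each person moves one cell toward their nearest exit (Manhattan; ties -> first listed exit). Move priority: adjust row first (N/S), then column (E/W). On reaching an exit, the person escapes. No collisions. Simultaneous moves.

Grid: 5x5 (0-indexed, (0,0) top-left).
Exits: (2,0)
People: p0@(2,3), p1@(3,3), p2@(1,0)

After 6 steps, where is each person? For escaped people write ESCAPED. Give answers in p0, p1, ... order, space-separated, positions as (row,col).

Step 1: p0:(2,3)->(2,2) | p1:(3,3)->(2,3) | p2:(1,0)->(2,0)->EXIT
Step 2: p0:(2,2)->(2,1) | p1:(2,3)->(2,2) | p2:escaped
Step 3: p0:(2,1)->(2,0)->EXIT | p1:(2,2)->(2,1) | p2:escaped
Step 4: p0:escaped | p1:(2,1)->(2,0)->EXIT | p2:escaped

ESCAPED ESCAPED ESCAPED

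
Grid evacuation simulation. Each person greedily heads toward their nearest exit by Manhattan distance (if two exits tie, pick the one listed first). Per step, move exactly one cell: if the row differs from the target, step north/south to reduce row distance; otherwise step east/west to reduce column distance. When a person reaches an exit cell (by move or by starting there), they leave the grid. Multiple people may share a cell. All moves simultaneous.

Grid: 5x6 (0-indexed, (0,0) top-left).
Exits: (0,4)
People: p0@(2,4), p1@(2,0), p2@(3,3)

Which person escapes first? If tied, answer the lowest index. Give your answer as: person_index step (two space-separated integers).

Answer: 0 2

Derivation:
Step 1: p0:(2,4)->(1,4) | p1:(2,0)->(1,0) | p2:(3,3)->(2,3)
Step 2: p0:(1,4)->(0,4)->EXIT | p1:(1,0)->(0,0) | p2:(2,3)->(1,3)
Step 3: p0:escaped | p1:(0,0)->(0,1) | p2:(1,3)->(0,3)
Step 4: p0:escaped | p1:(0,1)->(0,2) | p2:(0,3)->(0,4)->EXIT
Step 5: p0:escaped | p1:(0,2)->(0,3) | p2:escaped
Step 6: p0:escaped | p1:(0,3)->(0,4)->EXIT | p2:escaped
Exit steps: [2, 6, 4]
First to escape: p0 at step 2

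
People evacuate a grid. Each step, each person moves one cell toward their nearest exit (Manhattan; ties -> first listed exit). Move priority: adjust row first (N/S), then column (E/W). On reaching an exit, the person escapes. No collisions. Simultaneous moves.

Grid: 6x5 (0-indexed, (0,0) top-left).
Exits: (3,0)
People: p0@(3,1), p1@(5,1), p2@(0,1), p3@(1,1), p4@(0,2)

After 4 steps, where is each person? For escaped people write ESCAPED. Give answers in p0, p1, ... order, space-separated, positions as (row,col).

Step 1: p0:(3,1)->(3,0)->EXIT | p1:(5,1)->(4,1) | p2:(0,1)->(1,1) | p3:(1,1)->(2,1) | p4:(0,2)->(1,2)
Step 2: p0:escaped | p1:(4,1)->(3,1) | p2:(1,1)->(2,1) | p3:(2,1)->(3,1) | p4:(1,2)->(2,2)
Step 3: p0:escaped | p1:(3,1)->(3,0)->EXIT | p2:(2,1)->(3,1) | p3:(3,1)->(3,0)->EXIT | p4:(2,2)->(3,2)
Step 4: p0:escaped | p1:escaped | p2:(3,1)->(3,0)->EXIT | p3:escaped | p4:(3,2)->(3,1)

ESCAPED ESCAPED ESCAPED ESCAPED (3,1)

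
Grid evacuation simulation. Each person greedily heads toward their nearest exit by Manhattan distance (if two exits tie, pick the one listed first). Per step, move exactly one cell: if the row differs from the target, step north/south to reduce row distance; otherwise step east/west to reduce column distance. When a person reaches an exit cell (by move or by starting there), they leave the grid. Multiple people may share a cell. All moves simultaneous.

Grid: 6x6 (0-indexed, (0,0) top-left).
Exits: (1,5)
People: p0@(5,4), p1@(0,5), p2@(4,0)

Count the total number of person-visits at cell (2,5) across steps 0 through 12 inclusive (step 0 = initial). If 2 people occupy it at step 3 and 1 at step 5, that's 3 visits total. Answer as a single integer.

Answer: 0

Derivation:
Step 0: p0@(5,4) p1@(0,5) p2@(4,0) -> at (2,5): 0 [-], cum=0
Step 1: p0@(4,4) p1@ESC p2@(3,0) -> at (2,5): 0 [-], cum=0
Step 2: p0@(3,4) p1@ESC p2@(2,0) -> at (2,5): 0 [-], cum=0
Step 3: p0@(2,4) p1@ESC p2@(1,0) -> at (2,5): 0 [-], cum=0
Step 4: p0@(1,4) p1@ESC p2@(1,1) -> at (2,5): 0 [-], cum=0
Step 5: p0@ESC p1@ESC p2@(1,2) -> at (2,5): 0 [-], cum=0
Step 6: p0@ESC p1@ESC p2@(1,3) -> at (2,5): 0 [-], cum=0
Step 7: p0@ESC p1@ESC p2@(1,4) -> at (2,5): 0 [-], cum=0
Step 8: p0@ESC p1@ESC p2@ESC -> at (2,5): 0 [-], cum=0
Total visits = 0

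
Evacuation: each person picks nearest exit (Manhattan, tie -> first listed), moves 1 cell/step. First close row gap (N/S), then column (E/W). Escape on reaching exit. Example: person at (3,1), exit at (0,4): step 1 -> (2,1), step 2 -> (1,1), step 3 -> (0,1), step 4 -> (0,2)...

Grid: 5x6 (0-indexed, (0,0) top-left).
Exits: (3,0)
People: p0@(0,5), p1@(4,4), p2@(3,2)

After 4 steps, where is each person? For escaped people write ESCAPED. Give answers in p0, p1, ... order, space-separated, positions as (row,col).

Step 1: p0:(0,5)->(1,5) | p1:(4,4)->(3,4) | p2:(3,2)->(3,1)
Step 2: p0:(1,5)->(2,5) | p1:(3,4)->(3,3) | p2:(3,1)->(3,0)->EXIT
Step 3: p0:(2,5)->(3,5) | p1:(3,3)->(3,2) | p2:escaped
Step 4: p0:(3,5)->(3,4) | p1:(3,2)->(3,1) | p2:escaped

(3,4) (3,1) ESCAPED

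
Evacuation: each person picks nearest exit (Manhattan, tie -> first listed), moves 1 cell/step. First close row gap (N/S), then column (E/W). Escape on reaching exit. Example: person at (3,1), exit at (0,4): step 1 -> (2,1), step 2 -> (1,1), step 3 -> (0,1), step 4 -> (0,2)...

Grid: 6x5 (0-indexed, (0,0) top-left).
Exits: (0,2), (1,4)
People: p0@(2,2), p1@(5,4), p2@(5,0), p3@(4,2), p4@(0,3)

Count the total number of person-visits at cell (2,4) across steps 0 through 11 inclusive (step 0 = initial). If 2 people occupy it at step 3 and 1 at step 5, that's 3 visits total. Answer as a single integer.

Step 0: p0@(2,2) p1@(5,4) p2@(5,0) p3@(4,2) p4@(0,3) -> at (2,4): 0 [-], cum=0
Step 1: p0@(1,2) p1@(4,4) p2@(4,0) p3@(3,2) p4@ESC -> at (2,4): 0 [-], cum=0
Step 2: p0@ESC p1@(3,4) p2@(3,0) p3@(2,2) p4@ESC -> at (2,4): 0 [-], cum=0
Step 3: p0@ESC p1@(2,4) p2@(2,0) p3@(1,2) p4@ESC -> at (2,4): 1 [p1], cum=1
Step 4: p0@ESC p1@ESC p2@(1,0) p3@ESC p4@ESC -> at (2,4): 0 [-], cum=1
Step 5: p0@ESC p1@ESC p2@(0,0) p3@ESC p4@ESC -> at (2,4): 0 [-], cum=1
Step 6: p0@ESC p1@ESC p2@(0,1) p3@ESC p4@ESC -> at (2,4): 0 [-], cum=1
Step 7: p0@ESC p1@ESC p2@ESC p3@ESC p4@ESC -> at (2,4): 0 [-], cum=1
Total visits = 1

Answer: 1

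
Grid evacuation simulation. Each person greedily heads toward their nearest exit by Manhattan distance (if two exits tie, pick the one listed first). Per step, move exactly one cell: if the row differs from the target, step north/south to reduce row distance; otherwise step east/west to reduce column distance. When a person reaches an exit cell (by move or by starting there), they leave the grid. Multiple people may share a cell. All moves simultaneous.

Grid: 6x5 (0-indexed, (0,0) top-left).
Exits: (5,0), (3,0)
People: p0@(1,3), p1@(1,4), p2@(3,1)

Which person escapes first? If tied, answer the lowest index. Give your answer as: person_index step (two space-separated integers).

Step 1: p0:(1,3)->(2,3) | p1:(1,4)->(2,4) | p2:(3,1)->(3,0)->EXIT
Step 2: p0:(2,3)->(3,3) | p1:(2,4)->(3,4) | p2:escaped
Step 3: p0:(3,3)->(3,2) | p1:(3,4)->(3,3) | p2:escaped
Step 4: p0:(3,2)->(3,1) | p1:(3,3)->(3,2) | p2:escaped
Step 5: p0:(3,1)->(3,0)->EXIT | p1:(3,2)->(3,1) | p2:escaped
Step 6: p0:escaped | p1:(3,1)->(3,0)->EXIT | p2:escaped
Exit steps: [5, 6, 1]
First to escape: p2 at step 1

Answer: 2 1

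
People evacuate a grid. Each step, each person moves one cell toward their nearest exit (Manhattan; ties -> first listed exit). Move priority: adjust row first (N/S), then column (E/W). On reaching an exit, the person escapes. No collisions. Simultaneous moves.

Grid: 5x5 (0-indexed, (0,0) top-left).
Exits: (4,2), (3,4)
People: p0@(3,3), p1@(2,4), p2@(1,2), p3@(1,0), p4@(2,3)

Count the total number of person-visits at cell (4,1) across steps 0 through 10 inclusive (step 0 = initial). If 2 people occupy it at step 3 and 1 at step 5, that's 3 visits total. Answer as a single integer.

Answer: 1

Derivation:
Step 0: p0@(3,3) p1@(2,4) p2@(1,2) p3@(1,0) p4@(2,3) -> at (4,1): 0 [-], cum=0
Step 1: p0@ESC p1@ESC p2@(2,2) p3@(2,0) p4@(3,3) -> at (4,1): 0 [-], cum=0
Step 2: p0@ESC p1@ESC p2@(3,2) p3@(3,0) p4@ESC -> at (4,1): 0 [-], cum=0
Step 3: p0@ESC p1@ESC p2@ESC p3@(4,0) p4@ESC -> at (4,1): 0 [-], cum=0
Step 4: p0@ESC p1@ESC p2@ESC p3@(4,1) p4@ESC -> at (4,1): 1 [p3], cum=1
Step 5: p0@ESC p1@ESC p2@ESC p3@ESC p4@ESC -> at (4,1): 0 [-], cum=1
Total visits = 1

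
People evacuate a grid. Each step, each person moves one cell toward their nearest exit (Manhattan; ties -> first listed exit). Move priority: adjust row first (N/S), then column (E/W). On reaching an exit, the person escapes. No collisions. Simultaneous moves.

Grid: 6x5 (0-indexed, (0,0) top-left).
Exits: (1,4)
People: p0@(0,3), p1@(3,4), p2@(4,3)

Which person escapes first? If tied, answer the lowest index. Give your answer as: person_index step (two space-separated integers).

Answer: 0 2

Derivation:
Step 1: p0:(0,3)->(1,3) | p1:(3,4)->(2,4) | p2:(4,3)->(3,3)
Step 2: p0:(1,3)->(1,4)->EXIT | p1:(2,4)->(1,4)->EXIT | p2:(3,3)->(2,3)
Step 3: p0:escaped | p1:escaped | p2:(2,3)->(1,3)
Step 4: p0:escaped | p1:escaped | p2:(1,3)->(1,4)->EXIT
Exit steps: [2, 2, 4]
First to escape: p0 at step 2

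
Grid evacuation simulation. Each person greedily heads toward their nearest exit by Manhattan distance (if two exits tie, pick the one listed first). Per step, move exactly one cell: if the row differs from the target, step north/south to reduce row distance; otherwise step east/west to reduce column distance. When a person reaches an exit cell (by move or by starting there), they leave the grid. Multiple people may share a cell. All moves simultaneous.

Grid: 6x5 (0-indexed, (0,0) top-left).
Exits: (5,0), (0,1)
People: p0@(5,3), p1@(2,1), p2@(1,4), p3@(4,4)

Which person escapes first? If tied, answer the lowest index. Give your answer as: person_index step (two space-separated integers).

Answer: 1 2

Derivation:
Step 1: p0:(5,3)->(5,2) | p1:(2,1)->(1,1) | p2:(1,4)->(0,4) | p3:(4,4)->(5,4)
Step 2: p0:(5,2)->(5,1) | p1:(1,1)->(0,1)->EXIT | p2:(0,4)->(0,3) | p3:(5,4)->(5,3)
Step 3: p0:(5,1)->(5,0)->EXIT | p1:escaped | p2:(0,3)->(0,2) | p3:(5,3)->(5,2)
Step 4: p0:escaped | p1:escaped | p2:(0,2)->(0,1)->EXIT | p3:(5,2)->(5,1)
Step 5: p0:escaped | p1:escaped | p2:escaped | p3:(5,1)->(5,0)->EXIT
Exit steps: [3, 2, 4, 5]
First to escape: p1 at step 2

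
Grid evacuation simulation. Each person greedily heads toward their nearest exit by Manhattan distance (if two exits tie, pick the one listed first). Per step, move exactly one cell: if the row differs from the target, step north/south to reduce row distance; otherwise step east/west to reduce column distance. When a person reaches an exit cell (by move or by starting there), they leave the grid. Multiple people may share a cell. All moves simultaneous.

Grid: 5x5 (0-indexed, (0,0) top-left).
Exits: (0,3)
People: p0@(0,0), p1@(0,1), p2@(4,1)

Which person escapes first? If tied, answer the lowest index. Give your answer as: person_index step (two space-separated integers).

Step 1: p0:(0,0)->(0,1) | p1:(0,1)->(0,2) | p2:(4,1)->(3,1)
Step 2: p0:(0,1)->(0,2) | p1:(0,2)->(0,3)->EXIT | p2:(3,1)->(2,1)
Step 3: p0:(0,2)->(0,3)->EXIT | p1:escaped | p2:(2,1)->(1,1)
Step 4: p0:escaped | p1:escaped | p2:(1,1)->(0,1)
Step 5: p0:escaped | p1:escaped | p2:(0,1)->(0,2)
Step 6: p0:escaped | p1:escaped | p2:(0,2)->(0,3)->EXIT
Exit steps: [3, 2, 6]
First to escape: p1 at step 2

Answer: 1 2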